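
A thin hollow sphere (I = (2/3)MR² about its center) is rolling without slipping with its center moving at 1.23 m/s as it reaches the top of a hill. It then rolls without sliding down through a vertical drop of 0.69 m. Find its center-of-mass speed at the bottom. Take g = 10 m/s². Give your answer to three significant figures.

The moment of inertia is (2/3)MR², giving k ≡ I/(MR²) = 2/3.
Rolling without slipping gives ω = v/R, so the total kinetic energy is ½Mv² + ½Iω² = ½(1+k)Mv² = (5/6)Mv².
Energy conservation: (5/6)Mv₀² + Mgh = (5/6)Mv², so v² = v₀² + 2gh/(1+k).
v = √(1.23² + 2×10×0.69/1.667) = √9.793 ≈ 3.13 m/s.

v ≈ 3.13 m/s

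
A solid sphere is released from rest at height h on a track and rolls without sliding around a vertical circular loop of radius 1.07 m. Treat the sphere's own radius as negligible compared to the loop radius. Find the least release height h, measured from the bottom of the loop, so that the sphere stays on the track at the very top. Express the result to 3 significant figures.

With I = (2/5)MR², the ratio k = I/(MR²) is 0.4.
At the top, contact is just lost when gravity alone supplies the centripetal force: Mg = Mv_top²/r, i.e. v_top² = gr.
With ω = v/R, the kinetic energy at speed v is ½(1+k)Mv² = (7/10)Mv².
Energy conservation from release (height h) to the top (height 2r): Mgh = Mg(2r) + (7/10)M·gr.
Thus h_min = 2r + (1+k)r/2 = r(2 + 1.4/2) = 1.07 × 2.7 ≈ 2.89 m.

h_min ≈ 2.89 m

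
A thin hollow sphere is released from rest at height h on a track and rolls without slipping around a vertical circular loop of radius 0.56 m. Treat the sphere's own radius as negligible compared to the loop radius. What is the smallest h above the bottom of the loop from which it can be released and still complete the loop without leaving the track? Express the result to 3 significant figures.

For this body I = (2/3)MR², i.e. k = I/(MR²) = 2/3.
At the top, contact is just lost when gravity alone supplies the centripetal force: Mg = Mv_top²/r, i.e. v_top² = gr.
With ω = v/R, the kinetic energy at speed v is ½(1+k)Mv² = (5/6)Mv².
Energy conservation from release (height h) to the top (height 2r): Mgh = Mg(2r) + (5/6)M·gr.
Thus h_min = 2r + (1+k)r/2 = r(2 + 1.667/2) = 0.56 × 2.833 ≈ 1.59 m.

h_min ≈ 1.59 m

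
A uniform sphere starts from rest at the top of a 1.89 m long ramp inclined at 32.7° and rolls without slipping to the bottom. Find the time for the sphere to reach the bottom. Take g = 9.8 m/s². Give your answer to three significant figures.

t ≈ 1.00 s

The moment of inertia is (2/5)MR², giving k ≡ I/(MR²) = 0.4.
Translational: Mg sinθ − f = Ma. Rotational about the CM: fR = Iα = kMRa, so f = kMa.
Hence a = g sinθ/(1+k) = 9.8×sin32.7°/1.4 = 3.782 m/s².
Starting from rest, L = ½at², so t = √(2L/a) = √(2×1.89/3.782) ≈ 1.00 s.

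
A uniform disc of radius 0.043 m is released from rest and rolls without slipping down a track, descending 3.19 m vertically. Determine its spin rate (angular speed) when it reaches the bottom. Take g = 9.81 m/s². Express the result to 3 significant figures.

ω ≈ 150 rad/s

With I = (1/2)MR², the ratio k = I/(MR²) is 0.5.
Pure rolling means v = ωR; then KE = ½Mv² + ½I(v/R)² = ½(1+k)Mv² = (3/4)Mv².
Energy conservation Mgh = ½(1+k)Mv² gives v = √(2gh/(1+k)) = √(2 × 9.81 × 3.19 / 1.5) = 6.46 m/s.
The angular speed follows from ω = v/R = 6.46/0.043 ≈ 150 rad/s.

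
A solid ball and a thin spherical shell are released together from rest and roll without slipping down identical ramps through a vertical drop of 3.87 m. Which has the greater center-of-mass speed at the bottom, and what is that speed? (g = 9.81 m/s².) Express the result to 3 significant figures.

the solid ball, at v ≈ 7.36 m/s

For rolling without slipping, Mgh = ½(1+k)Mv² where k = I/(MR²), so v = √(2gh/(1+k)).
Solid ball: k = 0.4, giving v = √(2×9.81×3.87/1.4) = 7.364 m/s.
Thin spherical shell: k = 2/3, giving v = √(2×9.81×3.87/1.667) = 6.75 m/s.
The smaller k wins: the solid ball, at ≈ 7.36 m/s.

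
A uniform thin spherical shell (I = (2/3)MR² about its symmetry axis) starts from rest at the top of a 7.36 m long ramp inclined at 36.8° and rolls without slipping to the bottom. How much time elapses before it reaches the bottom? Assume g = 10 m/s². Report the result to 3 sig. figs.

t ≈ 2.02 s

The moment of inertia is (2/3)MR², giving k ≡ I/(MR²) = 2/3.
Along the incline Mg sinθ − f = Ma, and torque about the center fR = Iα = kMR²(a/R) gives f = kMa.
Hence a = g sinθ/(1+k) = 10×sin36.8°/1.667 = 3.594 m/s².
Starting from rest, L = ½at², so t = √(2L/a) = √(2×7.36/3.594) ≈ 2.02 s.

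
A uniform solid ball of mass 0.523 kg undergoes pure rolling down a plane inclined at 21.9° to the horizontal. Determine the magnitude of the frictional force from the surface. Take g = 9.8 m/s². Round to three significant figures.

Here I = (2/5)MR², so the shape factor k = I/(MR²) = 0.4.
Newton's second law down the slope: Mg sinθ − f = Ma. The torque equation fR = Iα (with α = a/R) gives f = kMa.
Combining, a = g sinθ/(1+k) and f = kMa = kMg sinθ/(1+k).
f = 0.4 × 0.523 × 9.8 × sin21.9° / 1.4 ≈ 0.546 N.

f ≈ 0.546 N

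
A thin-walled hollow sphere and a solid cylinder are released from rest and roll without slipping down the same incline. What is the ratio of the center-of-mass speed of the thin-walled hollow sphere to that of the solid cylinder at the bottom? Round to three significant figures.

v_ratio ≈ 0.949

Each satisfies Mgh = ½(1+k)Mv² with k = I/(MR²), so v ∝ 1/√(1+k).
For the thin-walled hollow sphere k = 2/3; for the solid cylinder k = 0.5.
v₁/v₂ = √((1+k₂)/(1+k₁)) = √(1.5/1.667) ≈ 0.949.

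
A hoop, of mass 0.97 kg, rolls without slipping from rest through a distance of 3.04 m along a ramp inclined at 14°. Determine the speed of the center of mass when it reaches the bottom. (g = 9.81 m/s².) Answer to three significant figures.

Here I = MR², so the shape factor k = I/(MR²) = 1.
The rolling condition ω = v/R makes the rotational term ½I(v/R)² = ½kMv², so KE_total = ½(1+k)Mv² = Mv².
The vertical drop is h = L sinθ = 3.04 × sin14° = 0.7354 m.
Setting Mgh = Mv² gives v = √(2gh/(1+k)) = √(2·9.81·0.7354/2) ≈ 2.69 m/s.

v ≈ 2.69 m/s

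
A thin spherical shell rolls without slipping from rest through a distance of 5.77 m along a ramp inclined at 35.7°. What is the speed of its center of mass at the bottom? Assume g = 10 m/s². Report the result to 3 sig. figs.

With I = (2/3)MR², the ratio k = I/(MR²) is 2/3.
Since it rolls without slipping, ω = v/R and KE = ½Mv² + ½Iω² = ½(1+k)Mv² = (5/6)Mv².
The vertical drop is h = L sinθ = 5.77 × sin35.7° = 3.367 m.
Energy conservation: Mgh = (5/6)Mv², so v = √(2gh/(1+k)) = √(2 × 10 × 3.367 / 1.667) ≈ 6.36 m/s.

v ≈ 6.36 m/s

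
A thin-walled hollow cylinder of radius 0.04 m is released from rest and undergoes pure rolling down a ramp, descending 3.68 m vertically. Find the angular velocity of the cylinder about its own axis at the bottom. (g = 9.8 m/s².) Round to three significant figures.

ω ≈ 150 rad/s

Here I = MR², so the shape factor k = I/(MR²) = 1.
The rolling condition ω = v/R makes the rotational term ½I(v/R)² = ½kMv², so KE_total = ½(1+k)Mv² = Mv².
Energy conservation Mgh = ½(1+k)Mv² gives v = √(2gh/(1+k)) = √(2 × 9.8 × 3.68 / 2) = 6.005 m/s.
The angular speed follows from ω = v/R = 6.005/0.04 ≈ 150 rad/s.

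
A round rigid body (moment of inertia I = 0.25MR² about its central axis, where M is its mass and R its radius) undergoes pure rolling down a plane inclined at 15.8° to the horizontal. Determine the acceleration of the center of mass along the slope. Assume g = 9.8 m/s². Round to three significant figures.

With I = 0.25MR², the ratio k = I/(MR²) is 0.25.
Translational: Mg sinθ − f = Ma. Rotational about the CM: fR = Iα = kMRa, so f = kMa.
Eliminating f: Mg sinθ = (1+k)Ma, so a = g sinθ/(1+k) = 9.8 × sin15.8° / 1.25 ≈ 2.13 m/s².

a ≈ 2.13 m/s²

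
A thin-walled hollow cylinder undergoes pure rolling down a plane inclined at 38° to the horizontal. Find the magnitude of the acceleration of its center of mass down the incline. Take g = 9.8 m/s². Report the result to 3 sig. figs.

a ≈ 3.02 m/s²

The moment of inertia is MR², giving k ≡ I/(MR²) = 1.
Newton's second law down the slope: Mg sinθ − f = Ma. The torque equation fR = Iα (with α = a/R) gives f = kMa.
Eliminating f: Mg sinθ = (1+k)Ma, so a = g sinθ/(1+k) = 9.8 × sin38° / 2 ≈ 3.02 m/s².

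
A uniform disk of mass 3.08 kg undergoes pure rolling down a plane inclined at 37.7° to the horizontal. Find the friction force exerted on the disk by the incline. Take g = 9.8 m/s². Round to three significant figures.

The moment of inertia is (1/2)MR², giving k ≡ I/(MR²) = 0.5.
Translational: Mg sinθ − f = Ma. Rotational about the CM: fR = Iα = kMRa, so f = kMa.
Combining, a = g sinθ/(1+k) and f = kMa = kMg sinθ/(1+k).
f = 0.5 × 3.08 × 9.8 × sin37.7° / 1.5 ≈ 6.15 N.

f ≈ 6.15 N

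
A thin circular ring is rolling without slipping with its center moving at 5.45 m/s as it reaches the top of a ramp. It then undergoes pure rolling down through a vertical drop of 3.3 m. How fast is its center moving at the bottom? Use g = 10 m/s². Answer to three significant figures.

With I = MR², the ratio k = I/(MR²) is 1.
Since it rolls without slipping, ω = v/R and KE = ½Mv² + ½Iω² = ½(1+k)Mv² = Mv².
Energy conservation: Mv₀² + Mgh = Mv², so v² = v₀² + 2gh/(1+k).
v = √(5.45² + 2×10×3.3/2) = √62.7 ≈ 7.92 m/s.

v ≈ 7.92 m/s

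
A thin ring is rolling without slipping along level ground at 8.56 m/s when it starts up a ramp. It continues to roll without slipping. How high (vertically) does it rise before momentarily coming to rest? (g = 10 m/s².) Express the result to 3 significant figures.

The moment of inertia is MR², giving k ≡ I/(MR²) = 1.
Rolling without slipping gives ω = v/R, so the total kinetic energy is ½Mv² + ½Iω² = ½(1+k)Mv² = Mv².
At the top the kinetic energy is zero, so Mv₀² = Mgh.
Thus h = (1+k)v₀²/(2g) = 2 × 8.56² / (2 × 10) ≈ 7.33 m.

h ≈ 7.33 m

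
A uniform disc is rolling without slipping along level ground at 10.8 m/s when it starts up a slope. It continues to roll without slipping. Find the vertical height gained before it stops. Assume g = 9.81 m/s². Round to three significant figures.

h ≈ 8.92 m

With I = (1/2)MR², the ratio k = I/(MR²) is 0.5.
The rolling condition ω = v/R makes the rotational term ½I(v/R)² = ½kMv², so KE_total = ½(1+k)Mv² = (3/4)Mv².
All of this converts to potential energy at the highest point: (3/4)Mv₀² = Mgh.
Thus h = (1+k)v₀²/(2g) = 1.5 × 10.8² / (2 × 9.81) ≈ 8.92 m.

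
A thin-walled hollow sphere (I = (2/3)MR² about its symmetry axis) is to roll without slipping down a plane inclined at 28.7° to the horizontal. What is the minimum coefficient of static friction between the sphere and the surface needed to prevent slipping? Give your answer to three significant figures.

μ_min ≈ 0.219

For this body I = (2/3)MR², i.e. k = I/(MR²) = 2/3.
Translational: Mg sinθ − f = Ma. Rotational about the CM: fR = Iα = kMRa, so f = kMa.
These give a = g sinθ/(1+k) and the required friction f = kMg sinθ/(1+k).
With N = Mg cosθ, the no-slip condition f ≤ μN gives μ_min = f/N = k tanθ/(1+k).
μ_min = (2/3) × tan28.7° / 1.667 ≈ 0.219.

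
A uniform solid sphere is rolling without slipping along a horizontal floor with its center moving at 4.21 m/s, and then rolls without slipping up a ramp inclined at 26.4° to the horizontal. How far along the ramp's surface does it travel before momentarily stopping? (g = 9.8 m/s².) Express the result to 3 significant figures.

d ≈ 2.85 m

The moment of inertia is (2/5)MR², giving k ≡ I/(MR²) = 0.4.
Rolling without slipping gives ω = v/R, so the total kinetic energy is ½Mv² + ½Iω² = ½(1+k)Mv² = (7/10)Mv².
Setting this equal to Mgh gives the vertical rise h = (1+k)v₀²/(2g) = 1.4×4.21²/(2×9.8) = 1.266 m.
Along the incline, d = h/sinθ = 1.266/sin26.4° ≈ 2.85 m.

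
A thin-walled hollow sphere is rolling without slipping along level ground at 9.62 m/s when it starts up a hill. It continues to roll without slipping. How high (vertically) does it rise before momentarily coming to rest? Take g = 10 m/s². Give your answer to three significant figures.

The moment of inertia is (2/3)MR², giving k ≡ I/(MR²) = 2/3.
Pure rolling means v = ωR; then KE = ½Mv² + ½I(v/R)² = ½(1+k)Mv² = (5/6)Mv².
At the top the kinetic energy is zero, so (5/6)Mv₀² = Mgh.
Thus h = (1+k)v₀²/(2g) = 1.667 × 9.62² / (2 × 10) ≈ 7.71 m.

h ≈ 7.71 m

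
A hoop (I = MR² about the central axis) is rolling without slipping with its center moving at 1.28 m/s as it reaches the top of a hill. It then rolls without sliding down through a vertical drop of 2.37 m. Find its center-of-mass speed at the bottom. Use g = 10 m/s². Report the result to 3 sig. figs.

The moment of inertia is MR², giving k ≡ I/(MR²) = 1.
The rolling condition ω = v/R makes the rotational term ½I(v/R)² = ½kMv², so KE_total = ½(1+k)Mv² = Mv².
Conserving energy between top and bottom: Mv² = Mv₀² + Mgh, hence v² = v₀² + 2gh/(1+k).
v = √(1.28² + 2×10×2.37/2) = √25.34 ≈ 5.03 m/s.

v ≈ 5.03 m/s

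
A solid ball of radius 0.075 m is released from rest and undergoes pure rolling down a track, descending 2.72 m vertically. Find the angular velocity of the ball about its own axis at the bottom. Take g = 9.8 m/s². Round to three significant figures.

For this body I = (2/5)MR², i.e. k = I/(MR²) = 0.4.
The rolling condition ω = v/R makes the rotational term ½I(v/R)² = ½kMv², so KE_total = ½(1+k)Mv² = (7/10)Mv².
Energy conservation Mgh = ½(1+k)Mv² gives v = √(2gh/(1+k)) = √(2 × 9.8 × 2.72 / 1.4) = 6.171 m/s.
Then ω = v/R = 6.171 / 0.075 ≈ 82.3 rad/s.

ω ≈ 82.3 rad/s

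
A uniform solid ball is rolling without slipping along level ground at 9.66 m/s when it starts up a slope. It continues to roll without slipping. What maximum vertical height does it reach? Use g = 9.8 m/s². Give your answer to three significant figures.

h ≈ 6.67 m

For this body I = (2/5)MR², i.e. k = I/(MR²) = 0.4.
Pure rolling means v = ωR; then KE = ½Mv² + ½I(v/R)² = ½(1+k)Mv² = (7/10)Mv².
All of this converts to potential energy at the highest point: (7/10)Mv₀² = Mgh.
Thus h = (1+k)v₀²/(2g) = 1.4 × 9.66² / (2 × 9.8) ≈ 6.67 m.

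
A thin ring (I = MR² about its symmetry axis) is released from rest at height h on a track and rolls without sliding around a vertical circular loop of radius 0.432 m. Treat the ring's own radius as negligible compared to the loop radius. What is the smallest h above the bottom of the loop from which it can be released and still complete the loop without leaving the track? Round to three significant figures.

h_min ≈ 1.30 m

Here I = MR², so the shape factor k = I/(MR²) = 1.
At the top, contact is just lost when gravity alone supplies the centripetal force: Mg = Mv_top²/r, i.e. v_top² = gr.
With ω = v/R, the kinetic energy at speed v is ½(1+k)Mv² = Mv².
Energy conservation from release (height h) to the top (height 2r): Mgh = Mg(2r) + M·gr.
Thus h_min = 2r + (1+k)r/2 = r(2 + 2/2) = 0.432 × 3 ≈ 1.30 m.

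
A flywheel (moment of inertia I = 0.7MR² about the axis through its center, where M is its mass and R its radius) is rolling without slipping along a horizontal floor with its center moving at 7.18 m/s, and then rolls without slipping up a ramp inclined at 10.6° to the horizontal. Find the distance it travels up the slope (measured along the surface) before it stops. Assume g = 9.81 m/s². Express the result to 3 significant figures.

With I = 0.7MR², the ratio k = I/(MR²) is 0.7.
Rolling without slipping gives ω = v/R, so the total kinetic energy is ½Mv² + ½Iω² = ½(1+k)Mv² = (17/20)Mv².
Setting this equal to Mgh gives the vertical rise h = (1+k)v₀²/(2g) = 1.7×7.18²/(2×9.81) = 4.467 m.
The distance along the slope is d = h/sinθ = 4.467/sin10.6° ≈ 24.3 m.

d ≈ 24.3 m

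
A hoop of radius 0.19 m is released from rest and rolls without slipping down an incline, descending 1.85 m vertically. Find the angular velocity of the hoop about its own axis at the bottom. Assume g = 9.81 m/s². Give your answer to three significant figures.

ω ≈ 22.4 rad/s

The moment of inertia is MR², giving k ≡ I/(MR²) = 1.
Rolling without slipping gives ω = v/R, so the total kinetic energy is ½Mv² + ½Iω² = ½(1+k)Mv² = Mv².
Energy conservation Mgh = ½(1+k)Mv² gives v = √(2gh/(1+k)) = √(2 × 9.81 × 1.85 / 2) = 4.26 m/s.
The angular speed follows from ω = v/R = 4.26/0.19 ≈ 22.4 rad/s.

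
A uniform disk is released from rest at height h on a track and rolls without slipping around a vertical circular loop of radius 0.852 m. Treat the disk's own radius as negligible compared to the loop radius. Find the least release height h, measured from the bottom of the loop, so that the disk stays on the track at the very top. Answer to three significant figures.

h_min ≈ 2.34 m

With I = (1/2)MR², the ratio k = I/(MR²) is 0.5.
At the top of the loop, the minimum-contact condition is Mg = Mv_top²/r, so v_top² = gr.
With ω = v/R, the kinetic energy at speed v is ½(1+k)Mv² = (3/4)Mv².
Energy conservation from release (height h) to the top (height 2r): Mgh = Mg(2r) + (3/4)M·gr.
Thus h_min = 2r + (1+k)r/2 = r(2 + 1.5/2) = 0.852 × 2.75 ≈ 2.34 m.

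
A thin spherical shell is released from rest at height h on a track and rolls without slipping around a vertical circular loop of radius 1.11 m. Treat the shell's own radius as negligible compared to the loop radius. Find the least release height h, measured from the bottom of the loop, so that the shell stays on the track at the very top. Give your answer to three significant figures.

For this body I = (2/3)MR², i.e. k = I/(MR²) = 2/3.
At the top, contact is just lost when gravity alone supplies the centripetal force: Mg = Mv_top²/r, i.e. v_top² = gr.
With ω = v/R, the kinetic energy at speed v is ½(1+k)Mv² = (5/6)Mv².
Energy conservation from release (height h) to the top (height 2r): Mgh = Mg(2r) + (5/6)M·gr.
Thus h_min = 2r + (1+k)r/2 = r(2 + 1.667/2) = 1.11 × 2.833 ≈ 3.15 m.

h_min ≈ 3.15 m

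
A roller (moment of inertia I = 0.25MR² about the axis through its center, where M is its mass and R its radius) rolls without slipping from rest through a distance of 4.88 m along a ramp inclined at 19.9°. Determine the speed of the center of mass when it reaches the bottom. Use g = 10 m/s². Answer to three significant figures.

v ≈ 5.16 m/s

With I = 0.25MR², the ratio k = I/(MR²) is 0.25.
Since it rolls without slipping, ω = v/R and KE = ½Mv² + ½Iω² = ½(1+k)Mv² = (5/8)Mv².
The vertical drop is h = L sinθ = 4.88 × sin19.9° = 1.661 m.
Setting Mgh = (5/8)Mv² gives v = √(2gh/(1+k)) = √(2·10·1.661/1.25) ≈ 5.16 m/s.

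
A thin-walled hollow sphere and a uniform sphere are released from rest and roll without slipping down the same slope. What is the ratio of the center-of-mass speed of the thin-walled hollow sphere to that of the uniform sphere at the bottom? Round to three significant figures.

Each satisfies Mgh = ½(1+k)Mv² with k = I/(MR²), so v ∝ 1/√(1+k).
For the thin-walled hollow sphere k = 2/3; for the uniform sphere k = 0.4.
v₁/v₂ = √((1+k₂)/(1+k₁)) = √(1.4/1.667) ≈ 0.917.

v_ratio ≈ 0.917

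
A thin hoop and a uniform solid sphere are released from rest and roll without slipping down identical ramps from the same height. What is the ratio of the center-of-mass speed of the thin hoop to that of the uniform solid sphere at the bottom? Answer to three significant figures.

v_ratio ≈ 0.837

Each satisfies Mgh = ½(1+k)Mv² with k = I/(MR²), so v ∝ 1/√(1+k).
For the thin hoop k = 1; for the uniform solid sphere k = 0.4.
v₁/v₂ = √((1+k₂)/(1+k₁)) = √(1.4/2) ≈ 0.837.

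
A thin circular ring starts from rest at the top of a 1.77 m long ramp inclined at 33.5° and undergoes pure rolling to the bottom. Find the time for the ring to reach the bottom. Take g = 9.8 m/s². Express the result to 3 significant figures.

With I = MR², the ratio k = I/(MR²) is 1.
Translational: Mg sinθ − f = Ma. Rotational about the CM: fR = Iα = kMRa, so f = kMa.
Hence a = g sinθ/(1+k) = 9.8×sin33.5°/2 = 2.704 m/s².
Starting from rest, L = ½at², so t = √(2L/a) = √(2×1.77/2.704) ≈ 1.14 s.

t ≈ 1.14 s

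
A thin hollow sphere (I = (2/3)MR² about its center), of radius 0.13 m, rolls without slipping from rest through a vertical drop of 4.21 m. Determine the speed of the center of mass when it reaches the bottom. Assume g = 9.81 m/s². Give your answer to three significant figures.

v ≈ 7.04 m/s

With I = (2/3)MR², the ratio k = I/(MR²) is 2/3.
Rolling without slipping gives ω = v/R, so the total kinetic energy is ½Mv² + ½Iω² = ½(1+k)Mv² = (5/6)Mv².
Energy conservation: Mgh = (5/6)Mv², so v = √(2gh/(1+k)) = √(2 × 9.81 × 4.21 / 1.667) ≈ 7.04 m/s.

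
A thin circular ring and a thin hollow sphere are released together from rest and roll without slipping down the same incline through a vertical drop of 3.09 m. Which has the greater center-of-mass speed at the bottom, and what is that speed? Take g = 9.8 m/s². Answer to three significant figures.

the thin hollow sphere, at v ≈ 6.03 m/s

For rolling without slipping, Mgh = ½(1+k)Mv² where k = I/(MR²), so v = √(2gh/(1+k)).
Thin circular ring: k = 1, giving v = √(2×9.8×3.09/2) = 5.503 m/s.
Thin hollow sphere: k = 2/3, giving v = √(2×9.8×3.09/1.667) = 6.028 m/s.
The smaller k wins: the thin hollow sphere, at ≈ 6.03 m/s.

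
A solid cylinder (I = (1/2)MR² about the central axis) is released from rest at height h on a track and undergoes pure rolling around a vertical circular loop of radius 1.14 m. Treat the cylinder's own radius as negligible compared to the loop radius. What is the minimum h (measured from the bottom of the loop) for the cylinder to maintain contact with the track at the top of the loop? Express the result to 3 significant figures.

Here I = (1/2)MR², so the shape factor k = I/(MR²) = 0.5.
At the top, contact is just lost when gravity alone supplies the centripetal force: Mg = Mv_top²/r, i.e. v_top² = gr.
With ω = v/R, the kinetic energy at speed v is ½(1+k)Mv² = (3/4)Mv².
Energy conservation from release (height h) to the top (height 2r): Mgh = Mg(2r) + (3/4)M·gr.
Thus h_min = 2r + (1+k)r/2 = r(2 + 1.5/2) = 1.14 × 2.75 ≈ 3.14 m.

h_min ≈ 3.14 m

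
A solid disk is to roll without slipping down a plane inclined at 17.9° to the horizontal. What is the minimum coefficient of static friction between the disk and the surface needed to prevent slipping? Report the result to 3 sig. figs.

μ_min ≈ 0.108

Here I = (1/2)MR², so the shape factor k = I/(MR²) = 0.5.
Newton's second law down the slope: Mg sinθ − f = Ma. The torque equation fR = Iα (with α = a/R) gives f = kMa.
These give a = g sinθ/(1+k) and the required friction f = kMg sinθ/(1+k).
The normal force is N = Mg cosθ, so μ_min = f/N = k tanθ/(1+k).
μ_min = 0.5 × tan17.9° / 1.5 ≈ 0.108.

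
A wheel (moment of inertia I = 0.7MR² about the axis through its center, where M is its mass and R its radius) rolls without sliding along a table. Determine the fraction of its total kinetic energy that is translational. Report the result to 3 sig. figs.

fraction ≈ 0.588

The moment of inertia is 0.7MR², giving k ≡ I/(MR²) = 0.7.
With ω = v/R, KE_trans = ½Mv² and KE_rot = ½Iω² = ½kMv², so KE_total = ½(1+k)Mv².
The translational fraction is therefore 1/(1+k) = 1/1.7 ≈ 0.588.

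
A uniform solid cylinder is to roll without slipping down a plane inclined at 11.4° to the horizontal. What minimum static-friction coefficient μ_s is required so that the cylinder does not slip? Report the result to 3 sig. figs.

μ_min ≈ 0.0672

Here I = (1/2)MR², so the shape factor k = I/(MR²) = 0.5.
Translational: Mg sinθ − f = Ma. Rotational about the CM: fR = Iα = kMRa, so f = kMa.
These give a = g sinθ/(1+k) and the required friction f = kMg sinθ/(1+k).
With N = Mg cosθ, the no-slip condition f ≤ μN gives μ_min = f/N = k tanθ/(1+k).
μ_min = 0.5 × tan11.4° / 1.5 ≈ 0.0672.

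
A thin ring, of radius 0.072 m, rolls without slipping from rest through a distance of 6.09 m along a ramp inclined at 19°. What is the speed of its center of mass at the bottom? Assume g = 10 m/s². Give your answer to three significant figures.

v ≈ 4.45 m/s

With I = MR², the ratio k = I/(MR²) is 1.
Rolling without slipping gives ω = v/R, so the total kinetic energy is ½Mv² + ½Iω² = ½(1+k)Mv² = Mv².
The vertical drop is h = L sinθ = 6.09 × sin19° = 1.983 m.
Setting Mgh = Mv² gives v = √(2gh/(1+k)) = √(2·10·1.983/2) ≈ 4.45 m/s.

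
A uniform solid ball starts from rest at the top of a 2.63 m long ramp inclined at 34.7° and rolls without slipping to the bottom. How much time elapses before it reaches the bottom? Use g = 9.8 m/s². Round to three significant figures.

t ≈ 1.15 s

Here I = (2/5)MR², so the shape factor k = I/(MR²) = 0.4.
Along the incline Mg sinθ − f = Ma, and torque about the center fR = Iα = kMR²(a/R) gives f = kMa.
Hence a = g sinθ/(1+k) = 9.8×sin34.7°/1.4 = 3.985 m/s².
With constant a from rest, t = √(2L/a) = √(2·2.63/3.985) ≈ 1.15 s.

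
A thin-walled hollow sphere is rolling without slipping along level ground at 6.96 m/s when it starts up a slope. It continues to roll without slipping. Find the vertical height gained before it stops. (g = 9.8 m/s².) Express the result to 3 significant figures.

h ≈ 4.12 m

With I = (2/3)MR², the ratio k = I/(MR²) is 2/3.
The rolling condition ω = v/R makes the rotational term ½I(v/R)² = ½kMv², so KE_total = ½(1+k)Mv² = (5/6)Mv².
All of this converts to potential energy at the highest point: (5/6)Mv₀² = Mgh.
Thus h = (1+k)v₀²/(2g) = 1.667 × 6.96² / (2 × 9.8) ≈ 4.12 m.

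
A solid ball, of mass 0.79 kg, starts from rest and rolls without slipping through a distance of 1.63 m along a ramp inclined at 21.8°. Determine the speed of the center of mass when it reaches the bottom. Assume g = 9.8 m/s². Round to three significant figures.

For this body I = (2/5)MR², i.e. k = I/(MR²) = 0.4.
Rolling without slipping gives ω = v/R, so the total kinetic energy is ½Mv² + ½Iω² = ½(1+k)Mv² = (7/10)Mv².
The vertical drop is h = L sinθ = 1.63 × sin21.8° = 0.6053 m.
Setting Mgh = (7/10)Mv² gives v = √(2gh/(1+k)) = √(2·9.8·0.6053/1.4) ≈ 2.91 m/s.

v ≈ 2.91 m/s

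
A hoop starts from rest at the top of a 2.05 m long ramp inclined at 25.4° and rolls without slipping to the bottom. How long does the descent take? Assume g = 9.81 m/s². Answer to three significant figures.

t ≈ 1.40 s

With I = MR², the ratio k = I/(MR²) is 1.
Translational: Mg sinθ − f = Ma. Rotational about the CM: fR = Iα = kMRa, so f = kMa.
Hence a = g sinθ/(1+k) = 9.81×sin25.4°/2 = 2.104 m/s².
With constant a from rest, t = √(2L/a) = √(2·2.05/2.104) ≈ 1.40 s.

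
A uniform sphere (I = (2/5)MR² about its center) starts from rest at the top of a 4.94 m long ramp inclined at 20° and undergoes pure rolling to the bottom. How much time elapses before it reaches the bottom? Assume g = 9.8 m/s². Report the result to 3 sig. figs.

t ≈ 2.03 s

Here I = (2/5)MR², so the shape factor k = I/(MR²) = 0.4.
Along the incline Mg sinθ − f = Ma, and torque about the center fR = Iα = kMR²(a/R) gives f = kMa.
Hence a = g sinθ/(1+k) = 9.8×sin20°/1.4 = 2.394 m/s².
With constant a from rest, t = √(2L/a) = √(2·4.94/2.394) ≈ 2.03 s.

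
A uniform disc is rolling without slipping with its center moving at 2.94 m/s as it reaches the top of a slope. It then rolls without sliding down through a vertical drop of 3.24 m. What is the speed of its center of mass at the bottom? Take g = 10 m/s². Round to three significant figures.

For this body I = (1/2)MR², i.e. k = I/(MR²) = 0.5.
The rolling condition ω = v/R makes the rotational term ½I(v/R)² = ½kMv², so KE_total = ½(1+k)Mv² = (3/4)Mv².
Energy conservation: (3/4)Mv₀² + Mgh = (3/4)Mv², so v² = v₀² + 2gh/(1+k).
v = √(2.94² + 2×10×3.24/1.5) = √51.84 ≈ 7.20 m/s.

v ≈ 7.20 m/s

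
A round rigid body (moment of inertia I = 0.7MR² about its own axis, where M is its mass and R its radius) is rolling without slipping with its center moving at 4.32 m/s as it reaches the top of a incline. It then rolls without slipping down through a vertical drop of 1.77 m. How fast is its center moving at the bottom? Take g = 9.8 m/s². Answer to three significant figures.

v ≈ 6.25 m/s

Here I = 0.7MR², so the shape factor k = I/(MR²) = 0.7.
Since it rolls without slipping, ω = v/R and KE = ½Mv² + ½Iω² = ½(1+k)Mv² = (17/20)Mv².
Conserving energy between top and bottom: (17/20)Mv² = (17/20)Mv₀² + Mgh, hence v² = v₀² + 2gh/(1+k).
v = √(4.32² + 2×9.8×1.77/1.7) = √39.07 ≈ 6.25 m/s.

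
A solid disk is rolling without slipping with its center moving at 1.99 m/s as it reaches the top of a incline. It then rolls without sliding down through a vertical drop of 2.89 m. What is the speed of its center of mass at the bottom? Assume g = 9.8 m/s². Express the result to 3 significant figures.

For this body I = (1/2)MR², i.e. k = I/(MR²) = 0.5.
The rolling condition ω = v/R makes the rotational term ½I(v/R)² = ½kMv², so KE_total = ½(1+k)Mv² = (3/4)Mv².
Conserving energy between top and bottom: (3/4)Mv² = (3/4)Mv₀² + Mgh, hence v² = v₀² + 2gh/(1+k).
v = √(1.99² + 2×9.8×2.89/1.5) = √41.72 ≈ 6.46 m/s.

v ≈ 6.46 m/s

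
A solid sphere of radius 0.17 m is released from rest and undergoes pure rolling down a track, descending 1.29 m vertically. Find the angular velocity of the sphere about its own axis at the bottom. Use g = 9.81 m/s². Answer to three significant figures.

ω ≈ 25.0 rad/s

Here I = (2/5)MR², so the shape factor k = I/(MR²) = 0.4.
Pure rolling means v = ωR; then KE = ½Mv² + ½I(v/R)² = ½(1+k)Mv² = (7/10)Mv².
Energy conservation Mgh = ½(1+k)Mv² gives v = √(2gh/(1+k)) = √(2 × 9.81 × 1.29 / 1.4) = 4.252 m/s.
Then ω = v/R = 4.252 / 0.17 ≈ 25.0 rad/s.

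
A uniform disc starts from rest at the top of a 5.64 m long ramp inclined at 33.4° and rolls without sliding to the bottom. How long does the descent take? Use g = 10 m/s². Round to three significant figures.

With I = (1/2)MR², the ratio k = I/(MR²) is 0.5.
Translational: Mg sinθ − f = Ma. Rotational about the CM: fR = Iα = kMRa, so f = kMa.
Hence a = g sinθ/(1+k) = 10×sin33.4°/1.5 = 3.67 m/s².
Starting from rest, L = ½at², so t = √(2L/a) = √(2×5.64/3.67) ≈ 1.75 s.

t ≈ 1.75 s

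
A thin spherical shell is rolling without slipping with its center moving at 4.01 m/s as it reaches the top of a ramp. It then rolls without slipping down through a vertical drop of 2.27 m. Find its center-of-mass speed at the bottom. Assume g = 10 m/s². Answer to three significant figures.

v ≈ 6.58 m/s

Here I = (2/3)MR², so the shape factor k = I/(MR²) = 2/3.
Since it rolls without slipping, ω = v/R and KE = ½Mv² + ½Iω² = ½(1+k)Mv² = (5/6)Mv².
Conserving energy between top and bottom: (5/6)Mv² = (5/6)Mv₀² + Mgh, hence v² = v₀² + 2gh/(1+k).
v = √(4.01² + 2×10×2.27/1.667) = √43.32 ≈ 6.58 m/s.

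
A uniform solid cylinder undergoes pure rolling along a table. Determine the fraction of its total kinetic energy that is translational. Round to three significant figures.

Here I = (1/2)MR², so the shape factor k = I/(MR²) = 0.5.
Since ω = v/R, the translational part is ½Mv² and the rotational part is ½I(v/R)² = ½kMv²; the total is ½(1+k)Mv².
The translational fraction is therefore 1/(1+k) = 1/1.5 ≈ 0.667.

fraction ≈ 0.667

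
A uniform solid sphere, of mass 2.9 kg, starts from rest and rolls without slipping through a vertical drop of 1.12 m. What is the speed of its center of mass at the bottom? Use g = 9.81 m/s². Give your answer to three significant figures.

Here I = (2/5)MR², so the shape factor k = I/(MR²) = 0.4.
Rolling without slipping gives ω = v/R, so the total kinetic energy is ½Mv² + ½Iω² = ½(1+k)Mv² = (7/10)Mv².
Setting Mgh = (7/10)Mv² gives v = √(2gh/(1+k)) = √(2·9.81·1.12/1.4) ≈ 3.96 m/s.

v ≈ 3.96 m/s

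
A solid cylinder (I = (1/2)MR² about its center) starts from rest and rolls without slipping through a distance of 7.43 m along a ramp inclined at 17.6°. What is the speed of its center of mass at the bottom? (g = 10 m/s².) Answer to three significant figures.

v ≈ 5.47 m/s

For this body I = (1/2)MR², i.e. k = I/(MR²) = 0.5.
Pure rolling means v = ωR; then KE = ½Mv² + ½I(v/R)² = ½(1+k)Mv² = (3/4)Mv².
The vertical drop is h = L sinθ = 7.43 × sin17.6° = 2.247 m.
Setting Mgh = (3/4)Mv² gives v = √(2gh/(1+k)) = √(2·10·2.247/1.5) ≈ 5.47 m/s.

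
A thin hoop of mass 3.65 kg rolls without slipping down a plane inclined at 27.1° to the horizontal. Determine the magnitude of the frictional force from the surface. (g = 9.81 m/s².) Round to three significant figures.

f ≈ 8.16 N

Here I = MR², so the shape factor k = I/(MR²) = 1.
Along the incline Mg sinθ − f = Ma, and torque about the center fR = Iα = kMR²(a/R) gives f = kMa.
Combining, a = g sinθ/(1+k) and f = kMa = kMg sinθ/(1+k).
f = 1 × 3.65 × 9.81 × sin27.1° / 2 ≈ 8.16 N.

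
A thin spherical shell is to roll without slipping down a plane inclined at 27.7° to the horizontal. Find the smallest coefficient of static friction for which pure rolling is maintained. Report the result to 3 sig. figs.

With I = (2/3)MR², the ratio k = I/(MR²) is 2/3.
Translational: Mg sinθ − f = Ma. Rotational about the CM: fR = Iα = kMRa, so f = kMa.
These give a = g sinθ/(1+k) and the required friction f = kMg sinθ/(1+k).
The normal force is N = Mg cosθ, so μ_min = f/N = k tanθ/(1+k).
μ_min = (2/3) × tan27.7° / 1.667 ≈ 0.210.

μ_min ≈ 0.210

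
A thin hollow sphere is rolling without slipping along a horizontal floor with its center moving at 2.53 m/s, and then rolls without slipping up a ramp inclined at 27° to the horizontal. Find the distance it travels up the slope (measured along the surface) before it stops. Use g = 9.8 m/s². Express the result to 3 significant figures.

For this body I = (2/3)MR², i.e. k = I/(MR²) = 2/3.
The rolling condition ω = v/R makes the rotational term ½I(v/R)² = ½kMv², so KE_total = ½(1+k)Mv² = (5/6)Mv².
Setting this equal to Mgh gives the vertical rise h = (1+k)v₀²/(2g) = 1.667×2.53²/(2×9.8) = 0.5443 m.
Along the incline, d = h/sinθ = 0.5443/sin27° ≈ 1.20 m.

d ≈ 1.20 m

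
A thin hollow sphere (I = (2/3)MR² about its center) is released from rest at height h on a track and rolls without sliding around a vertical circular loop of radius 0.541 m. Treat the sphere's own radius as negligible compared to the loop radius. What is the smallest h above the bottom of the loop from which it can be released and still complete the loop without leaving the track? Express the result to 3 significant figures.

For this body I = (2/3)MR², i.e. k = I/(MR²) = 2/3.
At the top, contact is just lost when gravity alone supplies the centripetal force: Mg = Mv_top²/r, i.e. v_top² = gr.
With ω = v/R, the kinetic energy at speed v is ½(1+k)Mv² = (5/6)Mv².
Energy conservation from release (height h) to the top (height 2r): Mgh = Mg(2r) + (5/6)M·gr.
Thus h_min = 2r + (1+k)r/2 = r(2 + 1.667/2) = 0.541 × 2.833 ≈ 1.53 m.

h_min ≈ 1.53 m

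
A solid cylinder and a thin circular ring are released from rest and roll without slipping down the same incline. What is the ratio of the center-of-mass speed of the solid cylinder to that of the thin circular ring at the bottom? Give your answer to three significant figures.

v_ratio ≈ 1.15

Each satisfies Mgh = ½(1+k)Mv² with k = I/(MR²), so v ∝ 1/√(1+k).
For the solid cylinder k = 0.5; for the thin circular ring k = 1.
v₁/v₂ = √((1+k₂)/(1+k₁)) = √(2/1.5) ≈ 1.15.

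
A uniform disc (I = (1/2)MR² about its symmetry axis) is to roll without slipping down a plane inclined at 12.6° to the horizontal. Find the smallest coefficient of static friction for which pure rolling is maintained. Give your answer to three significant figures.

μ_min ≈ 0.0745

With I = (1/2)MR², the ratio k = I/(MR²) is 0.5.
Translational: Mg sinθ − f = Ma. Rotational about the CM: fR = Iα = kMRa, so f = kMa.
These give a = g sinθ/(1+k) and the required friction f = kMg sinθ/(1+k).
With N = Mg cosθ, the no-slip condition f ≤ μN gives μ_min = f/N = k tanθ/(1+k).
μ_min = 0.5 × tan12.6° / 1.5 ≈ 0.0745.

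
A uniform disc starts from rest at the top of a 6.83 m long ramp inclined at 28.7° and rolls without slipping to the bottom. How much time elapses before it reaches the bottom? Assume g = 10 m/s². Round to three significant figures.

Here I = (1/2)MR², so the shape factor k = I/(MR²) = 0.5.
Translational: Mg sinθ − f = Ma. Rotational about the CM: fR = Iα = kMRa, so f = kMa.
Hence a = g sinθ/(1+k) = 10×sin28.7°/1.5 = 3.201 m/s².
With constant a from rest, t = √(2L/a) = √(2·6.83/3.201) ≈ 2.07 s.

t ≈ 2.07 s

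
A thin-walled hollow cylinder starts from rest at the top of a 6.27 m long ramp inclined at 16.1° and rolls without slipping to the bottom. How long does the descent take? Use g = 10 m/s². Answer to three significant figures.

The moment of inertia is MR², giving k ≡ I/(MR²) = 1.
Newton's second law down the slope: Mg sinθ − f = Ma. The torque equation fR = Iα (with α = a/R) gives f = kMa.
Hence a = g sinθ/(1+k) = 10×sin16.1°/2 = 1.387 m/s².
Starting from rest, L = ½at², so t = √(2L/a) = √(2×6.27/1.387) ≈ 3.01 s.

t ≈ 3.01 s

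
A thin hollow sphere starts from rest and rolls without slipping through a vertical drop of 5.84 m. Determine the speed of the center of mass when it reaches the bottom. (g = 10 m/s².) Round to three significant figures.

v ≈ 8.37 m/s

The moment of inertia is (2/3)MR², giving k ≡ I/(MR²) = 2/3.
Since it rolls without slipping, ω = v/R and KE = ½Mv² + ½Iω² = ½(1+k)Mv² = (5/6)Mv².
Setting Mgh = (5/6)Mv² gives v = √(2gh/(1+k)) = √(2·10·5.84/1.667) ≈ 8.37 m/s.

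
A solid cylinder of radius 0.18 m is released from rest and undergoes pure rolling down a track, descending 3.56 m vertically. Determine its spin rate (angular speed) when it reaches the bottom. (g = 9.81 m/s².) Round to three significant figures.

ω ≈ 37.9 rad/s

With I = (1/2)MR², the ratio k = I/(MR²) is 0.5.
The rolling condition ω = v/R makes the rotational term ½I(v/R)² = ½kMv², so KE_total = ½(1+k)Mv² = (3/4)Mv².
Energy conservation Mgh = ½(1+k)Mv² gives v = √(2gh/(1+k)) = √(2 × 9.81 × 3.56 / 1.5) = 6.824 m/s.
The angular speed follows from ω = v/R = 6.824/0.18 ≈ 37.9 rad/s.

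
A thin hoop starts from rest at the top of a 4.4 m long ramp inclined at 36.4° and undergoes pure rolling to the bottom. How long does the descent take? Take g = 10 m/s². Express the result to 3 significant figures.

With I = MR², the ratio k = I/(MR²) is 1.
Translational: Mg sinθ − f = Ma. Rotational about the CM: fR = Iα = kMRa, so f = kMa.
Hence a = g sinθ/(1+k) = 10×sin36.4°/2 = 2.967 m/s².
Starting from rest, L = ½at², so t = √(2L/a) = √(2×4.4/2.967) ≈ 1.72 s.

t ≈ 1.72 s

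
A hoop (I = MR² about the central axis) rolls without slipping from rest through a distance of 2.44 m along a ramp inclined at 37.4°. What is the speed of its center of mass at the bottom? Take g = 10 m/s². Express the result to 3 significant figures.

For this body I = MR², i.e. k = I/(MR²) = 1.
Pure rolling means v = ωR; then KE = ½Mv² + ½I(v/R)² = ½(1+k)Mv² = Mv².
The vertical drop is h = L sinθ = 2.44 × sin37.4° = 1.482 m.
Energy conservation: Mgh = Mv², so v = √(2gh/(1+k)) = √(2 × 10 × 1.482 / 2) ≈ 3.85 m/s.

v ≈ 3.85 m/s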